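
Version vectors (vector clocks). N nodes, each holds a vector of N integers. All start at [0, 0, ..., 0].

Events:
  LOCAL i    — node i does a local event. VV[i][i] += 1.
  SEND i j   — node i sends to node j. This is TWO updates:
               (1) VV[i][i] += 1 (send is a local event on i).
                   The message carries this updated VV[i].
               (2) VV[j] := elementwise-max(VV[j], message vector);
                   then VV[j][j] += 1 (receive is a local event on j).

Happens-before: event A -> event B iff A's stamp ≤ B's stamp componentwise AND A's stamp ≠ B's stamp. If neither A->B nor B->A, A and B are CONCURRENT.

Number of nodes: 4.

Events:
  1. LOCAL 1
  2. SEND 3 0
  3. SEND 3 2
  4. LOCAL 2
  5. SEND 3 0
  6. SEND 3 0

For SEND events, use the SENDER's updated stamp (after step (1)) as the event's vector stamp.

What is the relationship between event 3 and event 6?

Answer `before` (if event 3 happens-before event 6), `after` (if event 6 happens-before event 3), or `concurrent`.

Initial: VV[0]=[0, 0, 0, 0]
Initial: VV[1]=[0, 0, 0, 0]
Initial: VV[2]=[0, 0, 0, 0]
Initial: VV[3]=[0, 0, 0, 0]
Event 1: LOCAL 1: VV[1][1]++ -> VV[1]=[0, 1, 0, 0]
Event 2: SEND 3->0: VV[3][3]++ -> VV[3]=[0, 0, 0, 1], msg_vec=[0, 0, 0, 1]; VV[0]=max(VV[0],msg_vec) then VV[0][0]++ -> VV[0]=[1, 0, 0, 1]
Event 3: SEND 3->2: VV[3][3]++ -> VV[3]=[0, 0, 0, 2], msg_vec=[0, 0, 0, 2]; VV[2]=max(VV[2],msg_vec) then VV[2][2]++ -> VV[2]=[0, 0, 1, 2]
Event 4: LOCAL 2: VV[2][2]++ -> VV[2]=[0, 0, 2, 2]
Event 5: SEND 3->0: VV[3][3]++ -> VV[3]=[0, 0, 0, 3], msg_vec=[0, 0, 0, 3]; VV[0]=max(VV[0],msg_vec) then VV[0][0]++ -> VV[0]=[2, 0, 0, 3]
Event 6: SEND 3->0: VV[3][3]++ -> VV[3]=[0, 0, 0, 4], msg_vec=[0, 0, 0, 4]; VV[0]=max(VV[0],msg_vec) then VV[0][0]++ -> VV[0]=[3, 0, 0, 4]
Event 3 stamp: [0, 0, 0, 2]
Event 6 stamp: [0, 0, 0, 4]
[0, 0, 0, 2] <= [0, 0, 0, 4]? True
[0, 0, 0, 4] <= [0, 0, 0, 2]? False
Relation: before

Answer: before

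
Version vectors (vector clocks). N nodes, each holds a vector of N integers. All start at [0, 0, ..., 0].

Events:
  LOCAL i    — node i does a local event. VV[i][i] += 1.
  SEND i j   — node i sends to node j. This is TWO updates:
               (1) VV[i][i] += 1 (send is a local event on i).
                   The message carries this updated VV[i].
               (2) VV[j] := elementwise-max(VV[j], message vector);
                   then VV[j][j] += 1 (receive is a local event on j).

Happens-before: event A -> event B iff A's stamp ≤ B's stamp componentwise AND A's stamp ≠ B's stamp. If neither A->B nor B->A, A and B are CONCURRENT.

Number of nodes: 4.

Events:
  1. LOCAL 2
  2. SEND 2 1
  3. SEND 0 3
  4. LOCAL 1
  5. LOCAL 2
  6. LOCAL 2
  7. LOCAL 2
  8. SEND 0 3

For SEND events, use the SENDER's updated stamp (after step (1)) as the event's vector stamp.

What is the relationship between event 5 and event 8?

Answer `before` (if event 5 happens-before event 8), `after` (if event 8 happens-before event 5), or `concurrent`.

Initial: VV[0]=[0, 0, 0, 0]
Initial: VV[1]=[0, 0, 0, 0]
Initial: VV[2]=[0, 0, 0, 0]
Initial: VV[3]=[0, 0, 0, 0]
Event 1: LOCAL 2: VV[2][2]++ -> VV[2]=[0, 0, 1, 0]
Event 2: SEND 2->1: VV[2][2]++ -> VV[2]=[0, 0, 2, 0], msg_vec=[0, 0, 2, 0]; VV[1]=max(VV[1],msg_vec) then VV[1][1]++ -> VV[1]=[0, 1, 2, 0]
Event 3: SEND 0->3: VV[0][0]++ -> VV[0]=[1, 0, 0, 0], msg_vec=[1, 0, 0, 0]; VV[3]=max(VV[3],msg_vec) then VV[3][3]++ -> VV[3]=[1, 0, 0, 1]
Event 4: LOCAL 1: VV[1][1]++ -> VV[1]=[0, 2, 2, 0]
Event 5: LOCAL 2: VV[2][2]++ -> VV[2]=[0, 0, 3, 0]
Event 6: LOCAL 2: VV[2][2]++ -> VV[2]=[0, 0, 4, 0]
Event 7: LOCAL 2: VV[2][2]++ -> VV[2]=[0, 0, 5, 0]
Event 8: SEND 0->3: VV[0][0]++ -> VV[0]=[2, 0, 0, 0], msg_vec=[2, 0, 0, 0]; VV[3]=max(VV[3],msg_vec) then VV[3][3]++ -> VV[3]=[2, 0, 0, 2]
Event 5 stamp: [0, 0, 3, 0]
Event 8 stamp: [2, 0, 0, 0]
[0, 0, 3, 0] <= [2, 0, 0, 0]? False
[2, 0, 0, 0] <= [0, 0, 3, 0]? False
Relation: concurrent

Answer: concurrent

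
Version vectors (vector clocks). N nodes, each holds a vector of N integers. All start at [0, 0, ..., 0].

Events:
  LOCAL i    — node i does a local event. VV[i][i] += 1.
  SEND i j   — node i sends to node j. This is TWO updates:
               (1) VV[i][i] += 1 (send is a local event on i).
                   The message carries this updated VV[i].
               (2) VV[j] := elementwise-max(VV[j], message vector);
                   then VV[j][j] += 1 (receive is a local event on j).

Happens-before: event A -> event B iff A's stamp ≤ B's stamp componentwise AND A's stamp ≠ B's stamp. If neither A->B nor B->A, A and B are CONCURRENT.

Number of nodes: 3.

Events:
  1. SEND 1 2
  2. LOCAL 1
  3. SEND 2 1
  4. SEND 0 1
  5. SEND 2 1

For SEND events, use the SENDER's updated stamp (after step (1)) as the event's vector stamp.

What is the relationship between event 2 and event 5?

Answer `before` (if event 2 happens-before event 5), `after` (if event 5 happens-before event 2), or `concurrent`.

Initial: VV[0]=[0, 0, 0]
Initial: VV[1]=[0, 0, 0]
Initial: VV[2]=[0, 0, 0]
Event 1: SEND 1->2: VV[1][1]++ -> VV[1]=[0, 1, 0], msg_vec=[0, 1, 0]; VV[2]=max(VV[2],msg_vec) then VV[2][2]++ -> VV[2]=[0, 1, 1]
Event 2: LOCAL 1: VV[1][1]++ -> VV[1]=[0, 2, 0]
Event 3: SEND 2->1: VV[2][2]++ -> VV[2]=[0, 1, 2], msg_vec=[0, 1, 2]; VV[1]=max(VV[1],msg_vec) then VV[1][1]++ -> VV[1]=[0, 3, 2]
Event 4: SEND 0->1: VV[0][0]++ -> VV[0]=[1, 0, 0], msg_vec=[1, 0, 0]; VV[1]=max(VV[1],msg_vec) then VV[1][1]++ -> VV[1]=[1, 4, 2]
Event 5: SEND 2->1: VV[2][2]++ -> VV[2]=[0, 1, 3], msg_vec=[0, 1, 3]; VV[1]=max(VV[1],msg_vec) then VV[1][1]++ -> VV[1]=[1, 5, 3]
Event 2 stamp: [0, 2, 0]
Event 5 stamp: [0, 1, 3]
[0, 2, 0] <= [0, 1, 3]? False
[0, 1, 3] <= [0, 2, 0]? False
Relation: concurrent

Answer: concurrent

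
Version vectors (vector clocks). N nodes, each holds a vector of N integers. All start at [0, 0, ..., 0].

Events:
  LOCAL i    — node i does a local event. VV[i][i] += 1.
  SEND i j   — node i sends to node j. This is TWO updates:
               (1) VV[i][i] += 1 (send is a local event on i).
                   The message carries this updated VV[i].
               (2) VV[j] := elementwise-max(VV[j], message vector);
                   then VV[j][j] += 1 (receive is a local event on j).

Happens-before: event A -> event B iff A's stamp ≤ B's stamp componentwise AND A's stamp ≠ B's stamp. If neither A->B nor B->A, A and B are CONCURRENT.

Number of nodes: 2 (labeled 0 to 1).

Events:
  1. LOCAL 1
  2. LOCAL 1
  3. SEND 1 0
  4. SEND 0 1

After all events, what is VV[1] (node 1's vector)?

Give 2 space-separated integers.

Initial: VV[0]=[0, 0]
Initial: VV[1]=[0, 0]
Event 1: LOCAL 1: VV[1][1]++ -> VV[1]=[0, 1]
Event 2: LOCAL 1: VV[1][1]++ -> VV[1]=[0, 2]
Event 3: SEND 1->0: VV[1][1]++ -> VV[1]=[0, 3], msg_vec=[0, 3]; VV[0]=max(VV[0],msg_vec) then VV[0][0]++ -> VV[0]=[1, 3]
Event 4: SEND 0->1: VV[0][0]++ -> VV[0]=[2, 3], msg_vec=[2, 3]; VV[1]=max(VV[1],msg_vec) then VV[1][1]++ -> VV[1]=[2, 4]
Final vectors: VV[0]=[2, 3]; VV[1]=[2, 4]

Answer: 2 4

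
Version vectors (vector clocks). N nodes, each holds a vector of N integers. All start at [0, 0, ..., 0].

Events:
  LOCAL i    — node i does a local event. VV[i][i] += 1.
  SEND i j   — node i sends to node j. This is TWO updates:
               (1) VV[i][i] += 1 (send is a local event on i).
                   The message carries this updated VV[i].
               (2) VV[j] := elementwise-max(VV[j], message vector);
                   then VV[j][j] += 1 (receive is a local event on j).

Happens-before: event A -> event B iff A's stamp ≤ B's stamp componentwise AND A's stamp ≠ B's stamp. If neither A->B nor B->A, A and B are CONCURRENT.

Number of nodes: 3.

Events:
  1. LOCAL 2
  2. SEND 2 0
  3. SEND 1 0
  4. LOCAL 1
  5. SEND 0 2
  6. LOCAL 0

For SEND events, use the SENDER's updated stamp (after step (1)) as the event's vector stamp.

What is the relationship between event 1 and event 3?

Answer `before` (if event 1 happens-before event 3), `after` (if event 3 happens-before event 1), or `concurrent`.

Answer: concurrent

Derivation:
Initial: VV[0]=[0, 0, 0]
Initial: VV[1]=[0, 0, 0]
Initial: VV[2]=[0, 0, 0]
Event 1: LOCAL 2: VV[2][2]++ -> VV[2]=[0, 0, 1]
Event 2: SEND 2->0: VV[2][2]++ -> VV[2]=[0, 0, 2], msg_vec=[0, 0, 2]; VV[0]=max(VV[0],msg_vec) then VV[0][0]++ -> VV[0]=[1, 0, 2]
Event 3: SEND 1->0: VV[1][1]++ -> VV[1]=[0, 1, 0], msg_vec=[0, 1, 0]; VV[0]=max(VV[0],msg_vec) then VV[0][0]++ -> VV[0]=[2, 1, 2]
Event 4: LOCAL 1: VV[1][1]++ -> VV[1]=[0, 2, 0]
Event 5: SEND 0->2: VV[0][0]++ -> VV[0]=[3, 1, 2], msg_vec=[3, 1, 2]; VV[2]=max(VV[2],msg_vec) then VV[2][2]++ -> VV[2]=[3, 1, 3]
Event 6: LOCAL 0: VV[0][0]++ -> VV[0]=[4, 1, 2]
Event 1 stamp: [0, 0, 1]
Event 3 stamp: [0, 1, 0]
[0, 0, 1] <= [0, 1, 0]? False
[0, 1, 0] <= [0, 0, 1]? False
Relation: concurrent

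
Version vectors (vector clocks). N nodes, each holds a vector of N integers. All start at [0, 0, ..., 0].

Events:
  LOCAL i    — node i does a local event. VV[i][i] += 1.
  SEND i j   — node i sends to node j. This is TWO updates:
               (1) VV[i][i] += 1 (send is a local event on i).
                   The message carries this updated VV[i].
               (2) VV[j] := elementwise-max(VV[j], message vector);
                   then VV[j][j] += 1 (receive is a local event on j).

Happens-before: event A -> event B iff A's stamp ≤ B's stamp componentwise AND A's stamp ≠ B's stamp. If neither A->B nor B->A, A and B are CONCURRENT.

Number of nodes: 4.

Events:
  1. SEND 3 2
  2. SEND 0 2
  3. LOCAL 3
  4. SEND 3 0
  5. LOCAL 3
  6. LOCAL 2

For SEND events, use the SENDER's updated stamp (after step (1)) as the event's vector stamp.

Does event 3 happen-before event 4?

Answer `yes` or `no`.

Initial: VV[0]=[0, 0, 0, 0]
Initial: VV[1]=[0, 0, 0, 0]
Initial: VV[2]=[0, 0, 0, 0]
Initial: VV[3]=[0, 0, 0, 0]
Event 1: SEND 3->2: VV[3][3]++ -> VV[3]=[0, 0, 0, 1], msg_vec=[0, 0, 0, 1]; VV[2]=max(VV[2],msg_vec) then VV[2][2]++ -> VV[2]=[0, 0, 1, 1]
Event 2: SEND 0->2: VV[0][0]++ -> VV[0]=[1, 0, 0, 0], msg_vec=[1, 0, 0, 0]; VV[2]=max(VV[2],msg_vec) then VV[2][2]++ -> VV[2]=[1, 0, 2, 1]
Event 3: LOCAL 3: VV[3][3]++ -> VV[3]=[0, 0, 0, 2]
Event 4: SEND 3->0: VV[3][3]++ -> VV[3]=[0, 0, 0, 3], msg_vec=[0, 0, 0, 3]; VV[0]=max(VV[0],msg_vec) then VV[0][0]++ -> VV[0]=[2, 0, 0, 3]
Event 5: LOCAL 3: VV[3][3]++ -> VV[3]=[0, 0, 0, 4]
Event 6: LOCAL 2: VV[2][2]++ -> VV[2]=[1, 0, 3, 1]
Event 3 stamp: [0, 0, 0, 2]
Event 4 stamp: [0, 0, 0, 3]
[0, 0, 0, 2] <= [0, 0, 0, 3]? True. Equal? False. Happens-before: True

Answer: yes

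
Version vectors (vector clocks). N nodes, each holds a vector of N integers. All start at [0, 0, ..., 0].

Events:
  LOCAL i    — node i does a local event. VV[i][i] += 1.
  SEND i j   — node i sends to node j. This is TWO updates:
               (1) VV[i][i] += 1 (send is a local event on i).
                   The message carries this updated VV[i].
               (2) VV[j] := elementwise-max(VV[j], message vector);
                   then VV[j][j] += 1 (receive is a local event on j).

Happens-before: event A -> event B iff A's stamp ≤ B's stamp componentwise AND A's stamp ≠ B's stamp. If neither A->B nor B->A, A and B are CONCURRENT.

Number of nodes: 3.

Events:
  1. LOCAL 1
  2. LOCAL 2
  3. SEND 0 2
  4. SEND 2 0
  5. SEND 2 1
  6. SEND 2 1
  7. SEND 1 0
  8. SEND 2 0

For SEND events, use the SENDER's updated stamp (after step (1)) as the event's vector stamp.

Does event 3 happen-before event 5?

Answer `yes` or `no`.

Initial: VV[0]=[0, 0, 0]
Initial: VV[1]=[0, 0, 0]
Initial: VV[2]=[0, 0, 0]
Event 1: LOCAL 1: VV[1][1]++ -> VV[1]=[0, 1, 0]
Event 2: LOCAL 2: VV[2][2]++ -> VV[2]=[0, 0, 1]
Event 3: SEND 0->2: VV[0][0]++ -> VV[0]=[1, 0, 0], msg_vec=[1, 0, 0]; VV[2]=max(VV[2],msg_vec) then VV[2][2]++ -> VV[2]=[1, 0, 2]
Event 4: SEND 2->0: VV[2][2]++ -> VV[2]=[1, 0, 3], msg_vec=[1, 0, 3]; VV[0]=max(VV[0],msg_vec) then VV[0][0]++ -> VV[0]=[2, 0, 3]
Event 5: SEND 2->1: VV[2][2]++ -> VV[2]=[1, 0, 4], msg_vec=[1, 0, 4]; VV[1]=max(VV[1],msg_vec) then VV[1][1]++ -> VV[1]=[1, 2, 4]
Event 6: SEND 2->1: VV[2][2]++ -> VV[2]=[1, 0, 5], msg_vec=[1, 0, 5]; VV[1]=max(VV[1],msg_vec) then VV[1][1]++ -> VV[1]=[1, 3, 5]
Event 7: SEND 1->0: VV[1][1]++ -> VV[1]=[1, 4, 5], msg_vec=[1, 4, 5]; VV[0]=max(VV[0],msg_vec) then VV[0][0]++ -> VV[0]=[3, 4, 5]
Event 8: SEND 2->0: VV[2][2]++ -> VV[2]=[1, 0, 6], msg_vec=[1, 0, 6]; VV[0]=max(VV[0],msg_vec) then VV[0][0]++ -> VV[0]=[4, 4, 6]
Event 3 stamp: [1, 0, 0]
Event 5 stamp: [1, 0, 4]
[1, 0, 0] <= [1, 0, 4]? True. Equal? False. Happens-before: True

Answer: yes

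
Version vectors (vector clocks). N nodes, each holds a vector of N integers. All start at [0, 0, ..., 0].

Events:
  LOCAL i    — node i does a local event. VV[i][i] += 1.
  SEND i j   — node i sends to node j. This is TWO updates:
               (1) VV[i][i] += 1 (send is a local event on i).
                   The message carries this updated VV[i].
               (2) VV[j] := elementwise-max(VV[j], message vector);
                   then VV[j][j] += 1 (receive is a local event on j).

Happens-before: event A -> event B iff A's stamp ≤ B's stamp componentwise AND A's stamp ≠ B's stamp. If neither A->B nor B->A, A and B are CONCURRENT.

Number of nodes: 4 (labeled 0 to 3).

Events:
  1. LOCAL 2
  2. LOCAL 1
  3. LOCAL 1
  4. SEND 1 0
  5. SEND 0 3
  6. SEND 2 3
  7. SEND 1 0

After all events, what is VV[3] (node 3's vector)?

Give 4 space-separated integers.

Initial: VV[0]=[0, 0, 0, 0]
Initial: VV[1]=[0, 0, 0, 0]
Initial: VV[2]=[0, 0, 0, 0]
Initial: VV[3]=[0, 0, 0, 0]
Event 1: LOCAL 2: VV[2][2]++ -> VV[2]=[0, 0, 1, 0]
Event 2: LOCAL 1: VV[1][1]++ -> VV[1]=[0, 1, 0, 0]
Event 3: LOCAL 1: VV[1][1]++ -> VV[1]=[0, 2, 0, 0]
Event 4: SEND 1->0: VV[1][1]++ -> VV[1]=[0, 3, 0, 0], msg_vec=[0, 3, 0, 0]; VV[0]=max(VV[0],msg_vec) then VV[0][0]++ -> VV[0]=[1, 3, 0, 0]
Event 5: SEND 0->3: VV[0][0]++ -> VV[0]=[2, 3, 0, 0], msg_vec=[2, 3, 0, 0]; VV[3]=max(VV[3],msg_vec) then VV[3][3]++ -> VV[3]=[2, 3, 0, 1]
Event 6: SEND 2->3: VV[2][2]++ -> VV[2]=[0, 0, 2, 0], msg_vec=[0, 0, 2, 0]; VV[3]=max(VV[3],msg_vec) then VV[3][3]++ -> VV[3]=[2, 3, 2, 2]
Event 7: SEND 1->0: VV[1][1]++ -> VV[1]=[0, 4, 0, 0], msg_vec=[0, 4, 0, 0]; VV[0]=max(VV[0],msg_vec) then VV[0][0]++ -> VV[0]=[3, 4, 0, 0]
Final vectors: VV[0]=[3, 4, 0, 0]; VV[1]=[0, 4, 0, 0]; VV[2]=[0, 0, 2, 0]; VV[3]=[2, 3, 2, 2]

Answer: 2 3 2 2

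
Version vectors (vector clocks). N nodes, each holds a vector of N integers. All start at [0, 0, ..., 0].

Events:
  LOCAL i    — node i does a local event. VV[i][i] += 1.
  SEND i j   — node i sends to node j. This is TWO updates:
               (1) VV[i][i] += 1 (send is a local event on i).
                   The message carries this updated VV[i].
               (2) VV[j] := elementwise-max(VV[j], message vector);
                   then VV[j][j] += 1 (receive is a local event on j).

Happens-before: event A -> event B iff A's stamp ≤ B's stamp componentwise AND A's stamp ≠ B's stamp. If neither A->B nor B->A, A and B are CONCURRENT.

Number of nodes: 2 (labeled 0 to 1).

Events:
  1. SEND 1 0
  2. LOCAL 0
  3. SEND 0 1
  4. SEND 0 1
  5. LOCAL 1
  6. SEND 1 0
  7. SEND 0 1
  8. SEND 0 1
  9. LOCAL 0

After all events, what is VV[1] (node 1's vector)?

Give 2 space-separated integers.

Initial: VV[0]=[0, 0]
Initial: VV[1]=[0, 0]
Event 1: SEND 1->0: VV[1][1]++ -> VV[1]=[0, 1], msg_vec=[0, 1]; VV[0]=max(VV[0],msg_vec) then VV[0][0]++ -> VV[0]=[1, 1]
Event 2: LOCAL 0: VV[0][0]++ -> VV[0]=[2, 1]
Event 3: SEND 0->1: VV[0][0]++ -> VV[0]=[3, 1], msg_vec=[3, 1]; VV[1]=max(VV[1],msg_vec) then VV[1][1]++ -> VV[1]=[3, 2]
Event 4: SEND 0->1: VV[0][0]++ -> VV[0]=[4, 1], msg_vec=[4, 1]; VV[1]=max(VV[1],msg_vec) then VV[1][1]++ -> VV[1]=[4, 3]
Event 5: LOCAL 1: VV[1][1]++ -> VV[1]=[4, 4]
Event 6: SEND 1->0: VV[1][1]++ -> VV[1]=[4, 5], msg_vec=[4, 5]; VV[0]=max(VV[0],msg_vec) then VV[0][0]++ -> VV[0]=[5, 5]
Event 7: SEND 0->1: VV[0][0]++ -> VV[0]=[6, 5], msg_vec=[6, 5]; VV[1]=max(VV[1],msg_vec) then VV[1][1]++ -> VV[1]=[6, 6]
Event 8: SEND 0->1: VV[0][0]++ -> VV[0]=[7, 5], msg_vec=[7, 5]; VV[1]=max(VV[1],msg_vec) then VV[1][1]++ -> VV[1]=[7, 7]
Event 9: LOCAL 0: VV[0][0]++ -> VV[0]=[8, 5]
Final vectors: VV[0]=[8, 5]; VV[1]=[7, 7]

Answer: 7 7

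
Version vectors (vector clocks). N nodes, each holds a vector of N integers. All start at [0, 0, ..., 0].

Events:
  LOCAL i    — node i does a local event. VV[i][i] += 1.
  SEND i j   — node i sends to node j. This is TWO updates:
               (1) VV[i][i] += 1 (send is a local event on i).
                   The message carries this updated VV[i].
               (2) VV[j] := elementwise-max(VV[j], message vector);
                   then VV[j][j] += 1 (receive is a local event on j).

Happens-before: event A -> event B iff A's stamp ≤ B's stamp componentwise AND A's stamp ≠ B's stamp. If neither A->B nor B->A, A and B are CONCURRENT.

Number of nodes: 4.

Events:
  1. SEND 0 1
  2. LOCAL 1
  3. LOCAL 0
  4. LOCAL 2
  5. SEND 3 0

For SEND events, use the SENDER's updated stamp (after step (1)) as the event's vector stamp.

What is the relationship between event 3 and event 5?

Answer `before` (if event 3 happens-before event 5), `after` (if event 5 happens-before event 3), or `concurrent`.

Answer: concurrent

Derivation:
Initial: VV[0]=[0, 0, 0, 0]
Initial: VV[1]=[0, 0, 0, 0]
Initial: VV[2]=[0, 0, 0, 0]
Initial: VV[3]=[0, 0, 0, 0]
Event 1: SEND 0->1: VV[0][0]++ -> VV[0]=[1, 0, 0, 0], msg_vec=[1, 0, 0, 0]; VV[1]=max(VV[1],msg_vec) then VV[1][1]++ -> VV[1]=[1, 1, 0, 0]
Event 2: LOCAL 1: VV[1][1]++ -> VV[1]=[1, 2, 0, 0]
Event 3: LOCAL 0: VV[0][0]++ -> VV[0]=[2, 0, 0, 0]
Event 4: LOCAL 2: VV[2][2]++ -> VV[2]=[0, 0, 1, 0]
Event 5: SEND 3->0: VV[3][3]++ -> VV[3]=[0, 0, 0, 1], msg_vec=[0, 0, 0, 1]; VV[0]=max(VV[0],msg_vec) then VV[0][0]++ -> VV[0]=[3, 0, 0, 1]
Event 3 stamp: [2, 0, 0, 0]
Event 5 stamp: [0, 0, 0, 1]
[2, 0, 0, 0] <= [0, 0, 0, 1]? False
[0, 0, 0, 1] <= [2, 0, 0, 0]? False
Relation: concurrent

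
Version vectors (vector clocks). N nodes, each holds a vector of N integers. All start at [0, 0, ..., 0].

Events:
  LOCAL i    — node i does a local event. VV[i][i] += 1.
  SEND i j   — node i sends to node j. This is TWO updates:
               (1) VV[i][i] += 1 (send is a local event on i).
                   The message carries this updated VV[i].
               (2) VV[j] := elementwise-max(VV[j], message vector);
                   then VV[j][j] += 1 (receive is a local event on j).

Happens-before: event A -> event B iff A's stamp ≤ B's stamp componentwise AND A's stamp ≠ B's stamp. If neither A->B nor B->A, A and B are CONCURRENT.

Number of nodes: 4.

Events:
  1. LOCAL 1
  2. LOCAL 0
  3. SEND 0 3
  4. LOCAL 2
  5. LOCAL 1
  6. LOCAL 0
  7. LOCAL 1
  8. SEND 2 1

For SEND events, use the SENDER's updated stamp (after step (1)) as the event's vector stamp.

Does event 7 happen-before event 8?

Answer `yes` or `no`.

Answer: no

Derivation:
Initial: VV[0]=[0, 0, 0, 0]
Initial: VV[1]=[0, 0, 0, 0]
Initial: VV[2]=[0, 0, 0, 0]
Initial: VV[3]=[0, 0, 0, 0]
Event 1: LOCAL 1: VV[1][1]++ -> VV[1]=[0, 1, 0, 0]
Event 2: LOCAL 0: VV[0][0]++ -> VV[0]=[1, 0, 0, 0]
Event 3: SEND 0->3: VV[0][0]++ -> VV[0]=[2, 0, 0, 0], msg_vec=[2, 0, 0, 0]; VV[3]=max(VV[3],msg_vec) then VV[3][3]++ -> VV[3]=[2, 0, 0, 1]
Event 4: LOCAL 2: VV[2][2]++ -> VV[2]=[0, 0, 1, 0]
Event 5: LOCAL 1: VV[1][1]++ -> VV[1]=[0, 2, 0, 0]
Event 6: LOCAL 0: VV[0][0]++ -> VV[0]=[3, 0, 0, 0]
Event 7: LOCAL 1: VV[1][1]++ -> VV[1]=[0, 3, 0, 0]
Event 8: SEND 2->1: VV[2][2]++ -> VV[2]=[0, 0, 2, 0], msg_vec=[0, 0, 2, 0]; VV[1]=max(VV[1],msg_vec) then VV[1][1]++ -> VV[1]=[0, 4, 2, 0]
Event 7 stamp: [0, 3, 0, 0]
Event 8 stamp: [0, 0, 2, 0]
[0, 3, 0, 0] <= [0, 0, 2, 0]? False. Equal? False. Happens-before: False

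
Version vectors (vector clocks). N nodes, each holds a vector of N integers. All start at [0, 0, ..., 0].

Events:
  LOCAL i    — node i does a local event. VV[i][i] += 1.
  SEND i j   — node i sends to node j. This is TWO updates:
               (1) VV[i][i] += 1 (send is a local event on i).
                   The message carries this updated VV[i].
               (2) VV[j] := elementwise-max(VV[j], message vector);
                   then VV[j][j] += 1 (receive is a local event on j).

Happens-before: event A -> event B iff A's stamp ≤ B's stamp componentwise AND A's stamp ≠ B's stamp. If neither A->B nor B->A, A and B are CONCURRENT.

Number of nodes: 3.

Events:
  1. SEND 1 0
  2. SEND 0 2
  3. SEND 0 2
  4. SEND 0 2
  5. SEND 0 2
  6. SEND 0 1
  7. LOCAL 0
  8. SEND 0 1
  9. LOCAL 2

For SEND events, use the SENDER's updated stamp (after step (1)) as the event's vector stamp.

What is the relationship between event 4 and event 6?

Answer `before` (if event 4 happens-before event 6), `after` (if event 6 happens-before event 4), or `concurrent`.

Answer: before

Derivation:
Initial: VV[0]=[0, 0, 0]
Initial: VV[1]=[0, 0, 0]
Initial: VV[2]=[0, 0, 0]
Event 1: SEND 1->0: VV[1][1]++ -> VV[1]=[0, 1, 0], msg_vec=[0, 1, 0]; VV[0]=max(VV[0],msg_vec) then VV[0][0]++ -> VV[0]=[1, 1, 0]
Event 2: SEND 0->2: VV[0][0]++ -> VV[0]=[2, 1, 0], msg_vec=[2, 1, 0]; VV[2]=max(VV[2],msg_vec) then VV[2][2]++ -> VV[2]=[2, 1, 1]
Event 3: SEND 0->2: VV[0][0]++ -> VV[0]=[3, 1, 0], msg_vec=[3, 1, 0]; VV[2]=max(VV[2],msg_vec) then VV[2][2]++ -> VV[2]=[3, 1, 2]
Event 4: SEND 0->2: VV[0][0]++ -> VV[0]=[4, 1, 0], msg_vec=[4, 1, 0]; VV[2]=max(VV[2],msg_vec) then VV[2][2]++ -> VV[2]=[4, 1, 3]
Event 5: SEND 0->2: VV[0][0]++ -> VV[0]=[5, 1, 0], msg_vec=[5, 1, 0]; VV[2]=max(VV[2],msg_vec) then VV[2][2]++ -> VV[2]=[5, 1, 4]
Event 6: SEND 0->1: VV[0][0]++ -> VV[0]=[6, 1, 0], msg_vec=[6, 1, 0]; VV[1]=max(VV[1],msg_vec) then VV[1][1]++ -> VV[1]=[6, 2, 0]
Event 7: LOCAL 0: VV[0][0]++ -> VV[0]=[7, 1, 0]
Event 8: SEND 0->1: VV[0][0]++ -> VV[0]=[8, 1, 0], msg_vec=[8, 1, 0]; VV[1]=max(VV[1],msg_vec) then VV[1][1]++ -> VV[1]=[8, 3, 0]
Event 9: LOCAL 2: VV[2][2]++ -> VV[2]=[5, 1, 5]
Event 4 stamp: [4, 1, 0]
Event 6 stamp: [6, 1, 0]
[4, 1, 0] <= [6, 1, 0]? True
[6, 1, 0] <= [4, 1, 0]? False
Relation: before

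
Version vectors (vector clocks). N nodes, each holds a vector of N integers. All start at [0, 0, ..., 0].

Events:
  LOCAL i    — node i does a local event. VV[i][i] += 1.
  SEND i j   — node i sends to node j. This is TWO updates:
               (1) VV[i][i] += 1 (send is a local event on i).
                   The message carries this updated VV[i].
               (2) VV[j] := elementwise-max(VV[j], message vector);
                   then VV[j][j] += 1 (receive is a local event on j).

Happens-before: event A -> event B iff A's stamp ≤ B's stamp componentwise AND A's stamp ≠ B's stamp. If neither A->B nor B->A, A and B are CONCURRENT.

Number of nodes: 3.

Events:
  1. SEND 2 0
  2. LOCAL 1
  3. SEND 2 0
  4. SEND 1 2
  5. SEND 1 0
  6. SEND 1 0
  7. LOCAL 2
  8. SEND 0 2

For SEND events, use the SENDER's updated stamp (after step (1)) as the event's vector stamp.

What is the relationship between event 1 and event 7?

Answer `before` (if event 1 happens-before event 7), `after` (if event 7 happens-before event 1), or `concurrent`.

Initial: VV[0]=[0, 0, 0]
Initial: VV[1]=[0, 0, 0]
Initial: VV[2]=[0, 0, 0]
Event 1: SEND 2->0: VV[2][2]++ -> VV[2]=[0, 0, 1], msg_vec=[0, 0, 1]; VV[0]=max(VV[0],msg_vec) then VV[0][0]++ -> VV[0]=[1, 0, 1]
Event 2: LOCAL 1: VV[1][1]++ -> VV[1]=[0, 1, 0]
Event 3: SEND 2->0: VV[2][2]++ -> VV[2]=[0, 0, 2], msg_vec=[0, 0, 2]; VV[0]=max(VV[0],msg_vec) then VV[0][0]++ -> VV[0]=[2, 0, 2]
Event 4: SEND 1->2: VV[1][1]++ -> VV[1]=[0, 2, 0], msg_vec=[0, 2, 0]; VV[2]=max(VV[2],msg_vec) then VV[2][2]++ -> VV[2]=[0, 2, 3]
Event 5: SEND 1->0: VV[1][1]++ -> VV[1]=[0, 3, 0], msg_vec=[0, 3, 0]; VV[0]=max(VV[0],msg_vec) then VV[0][0]++ -> VV[0]=[3, 3, 2]
Event 6: SEND 1->0: VV[1][1]++ -> VV[1]=[0, 4, 0], msg_vec=[0, 4, 0]; VV[0]=max(VV[0],msg_vec) then VV[0][0]++ -> VV[0]=[4, 4, 2]
Event 7: LOCAL 2: VV[2][2]++ -> VV[2]=[0, 2, 4]
Event 8: SEND 0->2: VV[0][0]++ -> VV[0]=[5, 4, 2], msg_vec=[5, 4, 2]; VV[2]=max(VV[2],msg_vec) then VV[2][2]++ -> VV[2]=[5, 4, 5]
Event 1 stamp: [0, 0, 1]
Event 7 stamp: [0, 2, 4]
[0, 0, 1] <= [0, 2, 4]? True
[0, 2, 4] <= [0, 0, 1]? False
Relation: before

Answer: before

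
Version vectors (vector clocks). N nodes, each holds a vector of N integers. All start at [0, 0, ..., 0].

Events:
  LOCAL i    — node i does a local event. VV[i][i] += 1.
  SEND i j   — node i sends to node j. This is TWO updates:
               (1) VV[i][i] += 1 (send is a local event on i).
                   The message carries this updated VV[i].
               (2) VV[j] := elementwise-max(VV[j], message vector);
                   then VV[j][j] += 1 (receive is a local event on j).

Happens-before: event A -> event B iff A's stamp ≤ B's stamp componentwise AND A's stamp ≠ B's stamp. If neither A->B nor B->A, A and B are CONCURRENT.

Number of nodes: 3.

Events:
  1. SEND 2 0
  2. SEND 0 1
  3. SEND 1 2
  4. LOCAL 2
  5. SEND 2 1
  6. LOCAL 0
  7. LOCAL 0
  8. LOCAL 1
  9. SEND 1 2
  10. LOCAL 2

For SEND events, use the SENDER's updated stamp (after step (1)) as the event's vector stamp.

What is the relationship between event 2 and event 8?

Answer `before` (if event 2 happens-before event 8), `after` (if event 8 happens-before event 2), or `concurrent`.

Initial: VV[0]=[0, 0, 0]
Initial: VV[1]=[0, 0, 0]
Initial: VV[2]=[0, 0, 0]
Event 1: SEND 2->0: VV[2][2]++ -> VV[2]=[0, 0, 1], msg_vec=[0, 0, 1]; VV[0]=max(VV[0],msg_vec) then VV[0][0]++ -> VV[0]=[1, 0, 1]
Event 2: SEND 0->1: VV[0][0]++ -> VV[0]=[2, 0, 1], msg_vec=[2, 0, 1]; VV[1]=max(VV[1],msg_vec) then VV[1][1]++ -> VV[1]=[2, 1, 1]
Event 3: SEND 1->2: VV[1][1]++ -> VV[1]=[2, 2, 1], msg_vec=[2, 2, 1]; VV[2]=max(VV[2],msg_vec) then VV[2][2]++ -> VV[2]=[2, 2, 2]
Event 4: LOCAL 2: VV[2][2]++ -> VV[2]=[2, 2, 3]
Event 5: SEND 2->1: VV[2][2]++ -> VV[2]=[2, 2, 4], msg_vec=[2, 2, 4]; VV[1]=max(VV[1],msg_vec) then VV[1][1]++ -> VV[1]=[2, 3, 4]
Event 6: LOCAL 0: VV[0][0]++ -> VV[0]=[3, 0, 1]
Event 7: LOCAL 0: VV[0][0]++ -> VV[0]=[4, 0, 1]
Event 8: LOCAL 1: VV[1][1]++ -> VV[1]=[2, 4, 4]
Event 9: SEND 1->2: VV[1][1]++ -> VV[1]=[2, 5, 4], msg_vec=[2, 5, 4]; VV[2]=max(VV[2],msg_vec) then VV[2][2]++ -> VV[2]=[2, 5, 5]
Event 10: LOCAL 2: VV[2][2]++ -> VV[2]=[2, 5, 6]
Event 2 stamp: [2, 0, 1]
Event 8 stamp: [2, 4, 4]
[2, 0, 1] <= [2, 4, 4]? True
[2, 4, 4] <= [2, 0, 1]? False
Relation: before

Answer: before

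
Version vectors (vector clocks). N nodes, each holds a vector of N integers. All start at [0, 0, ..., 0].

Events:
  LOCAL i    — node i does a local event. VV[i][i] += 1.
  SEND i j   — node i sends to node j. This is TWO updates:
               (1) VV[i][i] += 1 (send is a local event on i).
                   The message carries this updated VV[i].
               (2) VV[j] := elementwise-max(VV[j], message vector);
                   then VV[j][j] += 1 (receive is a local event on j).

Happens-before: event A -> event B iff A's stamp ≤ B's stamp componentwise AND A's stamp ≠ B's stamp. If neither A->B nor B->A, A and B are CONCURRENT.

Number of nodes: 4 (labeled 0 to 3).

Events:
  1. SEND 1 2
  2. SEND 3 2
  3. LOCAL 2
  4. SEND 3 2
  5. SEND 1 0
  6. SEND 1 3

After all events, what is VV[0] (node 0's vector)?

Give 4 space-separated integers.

Initial: VV[0]=[0, 0, 0, 0]
Initial: VV[1]=[0, 0, 0, 0]
Initial: VV[2]=[0, 0, 0, 0]
Initial: VV[3]=[0, 0, 0, 0]
Event 1: SEND 1->2: VV[1][1]++ -> VV[1]=[0, 1, 0, 0], msg_vec=[0, 1, 0, 0]; VV[2]=max(VV[2],msg_vec) then VV[2][2]++ -> VV[2]=[0, 1, 1, 0]
Event 2: SEND 3->2: VV[3][3]++ -> VV[3]=[0, 0, 0, 1], msg_vec=[0, 0, 0, 1]; VV[2]=max(VV[2],msg_vec) then VV[2][2]++ -> VV[2]=[0, 1, 2, 1]
Event 3: LOCAL 2: VV[2][2]++ -> VV[2]=[0, 1, 3, 1]
Event 4: SEND 3->2: VV[3][3]++ -> VV[3]=[0, 0, 0, 2], msg_vec=[0, 0, 0, 2]; VV[2]=max(VV[2],msg_vec) then VV[2][2]++ -> VV[2]=[0, 1, 4, 2]
Event 5: SEND 1->0: VV[1][1]++ -> VV[1]=[0, 2, 0, 0], msg_vec=[0, 2, 0, 0]; VV[0]=max(VV[0],msg_vec) then VV[0][0]++ -> VV[0]=[1, 2, 0, 0]
Event 6: SEND 1->3: VV[1][1]++ -> VV[1]=[0, 3, 0, 0], msg_vec=[0, 3, 0, 0]; VV[3]=max(VV[3],msg_vec) then VV[3][3]++ -> VV[3]=[0, 3, 0, 3]
Final vectors: VV[0]=[1, 2, 0, 0]; VV[1]=[0, 3, 0, 0]; VV[2]=[0, 1, 4, 2]; VV[3]=[0, 3, 0, 3]

Answer: 1 2 0 0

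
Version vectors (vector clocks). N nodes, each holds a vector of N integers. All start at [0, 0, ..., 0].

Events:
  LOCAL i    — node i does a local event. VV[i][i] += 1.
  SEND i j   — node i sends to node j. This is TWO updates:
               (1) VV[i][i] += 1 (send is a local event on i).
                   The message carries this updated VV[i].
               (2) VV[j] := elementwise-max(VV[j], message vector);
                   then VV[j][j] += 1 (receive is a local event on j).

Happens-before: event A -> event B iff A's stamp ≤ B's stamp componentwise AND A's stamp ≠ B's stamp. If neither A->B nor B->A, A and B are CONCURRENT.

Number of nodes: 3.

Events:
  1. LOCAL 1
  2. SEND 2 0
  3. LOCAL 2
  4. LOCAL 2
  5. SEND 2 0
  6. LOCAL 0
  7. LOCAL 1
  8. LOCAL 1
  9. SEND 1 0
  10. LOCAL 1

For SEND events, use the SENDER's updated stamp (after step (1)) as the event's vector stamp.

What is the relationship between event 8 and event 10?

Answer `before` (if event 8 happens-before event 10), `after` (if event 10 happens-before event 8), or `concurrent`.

Answer: before

Derivation:
Initial: VV[0]=[0, 0, 0]
Initial: VV[1]=[0, 0, 0]
Initial: VV[2]=[0, 0, 0]
Event 1: LOCAL 1: VV[1][1]++ -> VV[1]=[0, 1, 0]
Event 2: SEND 2->0: VV[2][2]++ -> VV[2]=[0, 0, 1], msg_vec=[0, 0, 1]; VV[0]=max(VV[0],msg_vec) then VV[0][0]++ -> VV[0]=[1, 0, 1]
Event 3: LOCAL 2: VV[2][2]++ -> VV[2]=[0, 0, 2]
Event 4: LOCAL 2: VV[2][2]++ -> VV[2]=[0, 0, 3]
Event 5: SEND 2->0: VV[2][2]++ -> VV[2]=[0, 0, 4], msg_vec=[0, 0, 4]; VV[0]=max(VV[0],msg_vec) then VV[0][0]++ -> VV[0]=[2, 0, 4]
Event 6: LOCAL 0: VV[0][0]++ -> VV[0]=[3, 0, 4]
Event 7: LOCAL 1: VV[1][1]++ -> VV[1]=[0, 2, 0]
Event 8: LOCAL 1: VV[1][1]++ -> VV[1]=[0, 3, 0]
Event 9: SEND 1->0: VV[1][1]++ -> VV[1]=[0, 4, 0], msg_vec=[0, 4, 0]; VV[0]=max(VV[0],msg_vec) then VV[0][0]++ -> VV[0]=[4, 4, 4]
Event 10: LOCAL 1: VV[1][1]++ -> VV[1]=[0, 5, 0]
Event 8 stamp: [0, 3, 0]
Event 10 stamp: [0, 5, 0]
[0, 3, 0] <= [0, 5, 0]? True
[0, 5, 0] <= [0, 3, 0]? False
Relation: before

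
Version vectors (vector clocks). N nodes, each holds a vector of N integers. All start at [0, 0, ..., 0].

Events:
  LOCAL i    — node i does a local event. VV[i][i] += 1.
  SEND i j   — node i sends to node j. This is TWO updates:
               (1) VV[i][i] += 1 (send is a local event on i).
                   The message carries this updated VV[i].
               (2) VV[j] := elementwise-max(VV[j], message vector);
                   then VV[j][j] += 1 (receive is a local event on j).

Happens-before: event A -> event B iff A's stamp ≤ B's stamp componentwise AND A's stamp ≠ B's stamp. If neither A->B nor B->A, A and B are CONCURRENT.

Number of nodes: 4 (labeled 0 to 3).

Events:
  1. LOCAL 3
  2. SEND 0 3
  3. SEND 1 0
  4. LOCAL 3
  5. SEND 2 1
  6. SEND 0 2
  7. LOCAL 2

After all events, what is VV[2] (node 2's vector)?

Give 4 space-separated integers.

Initial: VV[0]=[0, 0, 0, 0]
Initial: VV[1]=[0, 0, 0, 0]
Initial: VV[2]=[0, 0, 0, 0]
Initial: VV[3]=[0, 0, 0, 0]
Event 1: LOCAL 3: VV[3][3]++ -> VV[3]=[0, 0, 0, 1]
Event 2: SEND 0->3: VV[0][0]++ -> VV[0]=[1, 0, 0, 0], msg_vec=[1, 0, 0, 0]; VV[3]=max(VV[3],msg_vec) then VV[3][3]++ -> VV[3]=[1, 0, 0, 2]
Event 3: SEND 1->0: VV[1][1]++ -> VV[1]=[0, 1, 0, 0], msg_vec=[0, 1, 0, 0]; VV[0]=max(VV[0],msg_vec) then VV[0][0]++ -> VV[0]=[2, 1, 0, 0]
Event 4: LOCAL 3: VV[3][3]++ -> VV[3]=[1, 0, 0, 3]
Event 5: SEND 2->1: VV[2][2]++ -> VV[2]=[0, 0, 1, 0], msg_vec=[0, 0, 1, 0]; VV[1]=max(VV[1],msg_vec) then VV[1][1]++ -> VV[1]=[0, 2, 1, 0]
Event 6: SEND 0->2: VV[0][0]++ -> VV[0]=[3, 1, 0, 0], msg_vec=[3, 1, 0, 0]; VV[2]=max(VV[2],msg_vec) then VV[2][2]++ -> VV[2]=[3, 1, 2, 0]
Event 7: LOCAL 2: VV[2][2]++ -> VV[2]=[3, 1, 3, 0]
Final vectors: VV[0]=[3, 1, 0, 0]; VV[1]=[0, 2, 1, 0]; VV[2]=[3, 1, 3, 0]; VV[3]=[1, 0, 0, 3]

Answer: 3 1 3 0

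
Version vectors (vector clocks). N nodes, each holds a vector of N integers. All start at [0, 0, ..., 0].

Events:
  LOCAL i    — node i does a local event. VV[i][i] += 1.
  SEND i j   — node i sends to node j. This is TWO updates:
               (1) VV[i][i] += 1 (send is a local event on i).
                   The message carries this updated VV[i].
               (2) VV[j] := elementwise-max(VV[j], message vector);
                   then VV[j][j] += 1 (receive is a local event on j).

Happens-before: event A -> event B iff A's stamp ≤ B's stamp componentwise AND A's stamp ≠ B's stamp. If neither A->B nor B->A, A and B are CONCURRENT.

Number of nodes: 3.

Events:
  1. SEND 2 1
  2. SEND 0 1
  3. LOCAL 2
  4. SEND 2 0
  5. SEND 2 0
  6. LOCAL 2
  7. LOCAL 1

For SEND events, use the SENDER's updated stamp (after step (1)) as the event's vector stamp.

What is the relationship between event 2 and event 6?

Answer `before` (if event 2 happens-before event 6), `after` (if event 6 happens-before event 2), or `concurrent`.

Answer: concurrent

Derivation:
Initial: VV[0]=[0, 0, 0]
Initial: VV[1]=[0, 0, 0]
Initial: VV[2]=[0, 0, 0]
Event 1: SEND 2->1: VV[2][2]++ -> VV[2]=[0, 0, 1], msg_vec=[0, 0, 1]; VV[1]=max(VV[1],msg_vec) then VV[1][1]++ -> VV[1]=[0, 1, 1]
Event 2: SEND 0->1: VV[0][0]++ -> VV[0]=[1, 0, 0], msg_vec=[1, 0, 0]; VV[1]=max(VV[1],msg_vec) then VV[1][1]++ -> VV[1]=[1, 2, 1]
Event 3: LOCAL 2: VV[2][2]++ -> VV[2]=[0, 0, 2]
Event 4: SEND 2->0: VV[2][2]++ -> VV[2]=[0, 0, 3], msg_vec=[0, 0, 3]; VV[0]=max(VV[0],msg_vec) then VV[0][0]++ -> VV[0]=[2, 0, 3]
Event 5: SEND 2->0: VV[2][2]++ -> VV[2]=[0, 0, 4], msg_vec=[0, 0, 4]; VV[0]=max(VV[0],msg_vec) then VV[0][0]++ -> VV[0]=[3, 0, 4]
Event 6: LOCAL 2: VV[2][2]++ -> VV[2]=[0, 0, 5]
Event 7: LOCAL 1: VV[1][1]++ -> VV[1]=[1, 3, 1]
Event 2 stamp: [1, 0, 0]
Event 6 stamp: [0, 0, 5]
[1, 0, 0] <= [0, 0, 5]? False
[0, 0, 5] <= [1, 0, 0]? False
Relation: concurrent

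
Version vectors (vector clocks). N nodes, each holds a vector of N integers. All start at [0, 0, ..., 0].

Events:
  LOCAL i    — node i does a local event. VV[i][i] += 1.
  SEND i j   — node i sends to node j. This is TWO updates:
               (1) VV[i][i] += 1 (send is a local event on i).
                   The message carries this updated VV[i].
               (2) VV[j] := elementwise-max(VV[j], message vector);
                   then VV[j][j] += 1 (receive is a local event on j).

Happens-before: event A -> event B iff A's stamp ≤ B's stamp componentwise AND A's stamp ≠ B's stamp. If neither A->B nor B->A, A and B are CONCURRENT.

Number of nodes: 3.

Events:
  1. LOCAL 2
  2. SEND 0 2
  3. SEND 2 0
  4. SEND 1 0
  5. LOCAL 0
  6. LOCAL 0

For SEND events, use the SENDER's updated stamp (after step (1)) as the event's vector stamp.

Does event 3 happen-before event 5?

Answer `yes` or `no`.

Answer: yes

Derivation:
Initial: VV[0]=[0, 0, 0]
Initial: VV[1]=[0, 0, 0]
Initial: VV[2]=[0, 0, 0]
Event 1: LOCAL 2: VV[2][2]++ -> VV[2]=[0, 0, 1]
Event 2: SEND 0->2: VV[0][0]++ -> VV[0]=[1, 0, 0], msg_vec=[1, 0, 0]; VV[2]=max(VV[2],msg_vec) then VV[2][2]++ -> VV[2]=[1, 0, 2]
Event 3: SEND 2->0: VV[2][2]++ -> VV[2]=[1, 0, 3], msg_vec=[1, 0, 3]; VV[0]=max(VV[0],msg_vec) then VV[0][0]++ -> VV[0]=[2, 0, 3]
Event 4: SEND 1->0: VV[1][1]++ -> VV[1]=[0, 1, 0], msg_vec=[0, 1, 0]; VV[0]=max(VV[0],msg_vec) then VV[0][0]++ -> VV[0]=[3, 1, 3]
Event 5: LOCAL 0: VV[0][0]++ -> VV[0]=[4, 1, 3]
Event 6: LOCAL 0: VV[0][0]++ -> VV[0]=[5, 1, 3]
Event 3 stamp: [1, 0, 3]
Event 5 stamp: [4, 1, 3]
[1, 0, 3] <= [4, 1, 3]? True. Equal? False. Happens-before: True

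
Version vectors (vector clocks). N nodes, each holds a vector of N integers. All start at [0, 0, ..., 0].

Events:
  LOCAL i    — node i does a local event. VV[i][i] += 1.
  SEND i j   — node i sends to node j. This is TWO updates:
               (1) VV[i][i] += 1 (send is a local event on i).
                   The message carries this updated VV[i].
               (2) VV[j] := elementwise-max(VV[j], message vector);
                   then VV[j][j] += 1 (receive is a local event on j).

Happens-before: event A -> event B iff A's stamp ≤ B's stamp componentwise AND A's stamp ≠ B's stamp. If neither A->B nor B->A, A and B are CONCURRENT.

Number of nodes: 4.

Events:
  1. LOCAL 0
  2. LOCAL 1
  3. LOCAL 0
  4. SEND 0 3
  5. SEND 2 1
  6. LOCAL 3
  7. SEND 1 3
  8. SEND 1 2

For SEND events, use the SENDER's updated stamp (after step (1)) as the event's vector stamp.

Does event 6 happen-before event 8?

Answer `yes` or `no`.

Answer: no

Derivation:
Initial: VV[0]=[0, 0, 0, 0]
Initial: VV[1]=[0, 0, 0, 0]
Initial: VV[2]=[0, 0, 0, 0]
Initial: VV[3]=[0, 0, 0, 0]
Event 1: LOCAL 0: VV[0][0]++ -> VV[0]=[1, 0, 0, 0]
Event 2: LOCAL 1: VV[1][1]++ -> VV[1]=[0, 1, 0, 0]
Event 3: LOCAL 0: VV[0][0]++ -> VV[0]=[2, 0, 0, 0]
Event 4: SEND 0->3: VV[0][0]++ -> VV[0]=[3, 0, 0, 0], msg_vec=[3, 0, 0, 0]; VV[3]=max(VV[3],msg_vec) then VV[3][3]++ -> VV[3]=[3, 0, 0, 1]
Event 5: SEND 2->1: VV[2][2]++ -> VV[2]=[0, 0, 1, 0], msg_vec=[0, 0, 1, 0]; VV[1]=max(VV[1],msg_vec) then VV[1][1]++ -> VV[1]=[0, 2, 1, 0]
Event 6: LOCAL 3: VV[3][3]++ -> VV[3]=[3, 0, 0, 2]
Event 7: SEND 1->3: VV[1][1]++ -> VV[1]=[0, 3, 1, 0], msg_vec=[0, 3, 1, 0]; VV[3]=max(VV[3],msg_vec) then VV[3][3]++ -> VV[3]=[3, 3, 1, 3]
Event 8: SEND 1->2: VV[1][1]++ -> VV[1]=[0, 4, 1, 0], msg_vec=[0, 4, 1, 0]; VV[2]=max(VV[2],msg_vec) then VV[2][2]++ -> VV[2]=[0, 4, 2, 0]
Event 6 stamp: [3, 0, 0, 2]
Event 8 stamp: [0, 4, 1, 0]
[3, 0, 0, 2] <= [0, 4, 1, 0]? False. Equal? False. Happens-before: False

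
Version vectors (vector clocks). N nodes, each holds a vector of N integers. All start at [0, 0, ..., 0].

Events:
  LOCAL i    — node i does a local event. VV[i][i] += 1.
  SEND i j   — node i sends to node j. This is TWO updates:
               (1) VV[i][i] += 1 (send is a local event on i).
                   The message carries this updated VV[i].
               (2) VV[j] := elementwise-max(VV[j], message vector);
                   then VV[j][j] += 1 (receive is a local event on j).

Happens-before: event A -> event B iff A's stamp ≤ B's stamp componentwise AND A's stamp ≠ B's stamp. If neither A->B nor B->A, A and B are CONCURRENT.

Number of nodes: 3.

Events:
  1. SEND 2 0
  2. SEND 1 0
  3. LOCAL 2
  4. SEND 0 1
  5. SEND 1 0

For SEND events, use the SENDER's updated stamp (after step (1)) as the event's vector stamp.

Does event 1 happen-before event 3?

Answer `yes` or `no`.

Answer: yes

Derivation:
Initial: VV[0]=[0, 0, 0]
Initial: VV[1]=[0, 0, 0]
Initial: VV[2]=[0, 0, 0]
Event 1: SEND 2->0: VV[2][2]++ -> VV[2]=[0, 0, 1], msg_vec=[0, 0, 1]; VV[0]=max(VV[0],msg_vec) then VV[0][0]++ -> VV[0]=[1, 0, 1]
Event 2: SEND 1->0: VV[1][1]++ -> VV[1]=[0, 1, 0], msg_vec=[0, 1, 0]; VV[0]=max(VV[0],msg_vec) then VV[0][0]++ -> VV[0]=[2, 1, 1]
Event 3: LOCAL 2: VV[2][2]++ -> VV[2]=[0, 0, 2]
Event 4: SEND 0->1: VV[0][0]++ -> VV[0]=[3, 1, 1], msg_vec=[3, 1, 1]; VV[1]=max(VV[1],msg_vec) then VV[1][1]++ -> VV[1]=[3, 2, 1]
Event 5: SEND 1->0: VV[1][1]++ -> VV[1]=[3, 3, 1], msg_vec=[3, 3, 1]; VV[0]=max(VV[0],msg_vec) then VV[0][0]++ -> VV[0]=[4, 3, 1]
Event 1 stamp: [0, 0, 1]
Event 3 stamp: [0, 0, 2]
[0, 0, 1] <= [0, 0, 2]? True. Equal? False. Happens-before: True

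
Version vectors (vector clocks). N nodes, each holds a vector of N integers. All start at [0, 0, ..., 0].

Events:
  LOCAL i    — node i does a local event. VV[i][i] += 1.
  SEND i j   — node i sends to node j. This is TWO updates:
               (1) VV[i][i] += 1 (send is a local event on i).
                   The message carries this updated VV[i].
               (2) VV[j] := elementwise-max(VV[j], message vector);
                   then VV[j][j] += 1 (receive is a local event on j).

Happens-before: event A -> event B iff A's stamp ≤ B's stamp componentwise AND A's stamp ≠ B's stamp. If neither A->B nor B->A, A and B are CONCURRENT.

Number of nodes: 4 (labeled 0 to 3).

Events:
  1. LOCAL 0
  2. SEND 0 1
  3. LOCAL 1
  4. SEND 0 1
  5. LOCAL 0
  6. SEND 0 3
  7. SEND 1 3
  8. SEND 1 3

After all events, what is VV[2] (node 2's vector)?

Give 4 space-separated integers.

Initial: VV[0]=[0, 0, 0, 0]
Initial: VV[1]=[0, 0, 0, 0]
Initial: VV[2]=[0, 0, 0, 0]
Initial: VV[3]=[0, 0, 0, 0]
Event 1: LOCAL 0: VV[0][0]++ -> VV[0]=[1, 0, 0, 0]
Event 2: SEND 0->1: VV[0][0]++ -> VV[0]=[2, 0, 0, 0], msg_vec=[2, 0, 0, 0]; VV[1]=max(VV[1],msg_vec) then VV[1][1]++ -> VV[1]=[2, 1, 0, 0]
Event 3: LOCAL 1: VV[1][1]++ -> VV[1]=[2, 2, 0, 0]
Event 4: SEND 0->1: VV[0][0]++ -> VV[0]=[3, 0, 0, 0], msg_vec=[3, 0, 0, 0]; VV[1]=max(VV[1],msg_vec) then VV[1][1]++ -> VV[1]=[3, 3, 0, 0]
Event 5: LOCAL 0: VV[0][0]++ -> VV[0]=[4, 0, 0, 0]
Event 6: SEND 0->3: VV[0][0]++ -> VV[0]=[5, 0, 0, 0], msg_vec=[5, 0, 0, 0]; VV[3]=max(VV[3],msg_vec) then VV[3][3]++ -> VV[3]=[5, 0, 0, 1]
Event 7: SEND 1->3: VV[1][1]++ -> VV[1]=[3, 4, 0, 0], msg_vec=[3, 4, 0, 0]; VV[3]=max(VV[3],msg_vec) then VV[3][3]++ -> VV[3]=[5, 4, 0, 2]
Event 8: SEND 1->3: VV[1][1]++ -> VV[1]=[3, 5, 0, 0], msg_vec=[3, 5, 0, 0]; VV[3]=max(VV[3],msg_vec) then VV[3][3]++ -> VV[3]=[5, 5, 0, 3]
Final vectors: VV[0]=[5, 0, 0, 0]; VV[1]=[3, 5, 0, 0]; VV[2]=[0, 0, 0, 0]; VV[3]=[5, 5, 0, 3]

Answer: 0 0 0 0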